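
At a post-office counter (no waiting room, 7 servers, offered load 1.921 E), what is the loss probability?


B(c,a) = (a^c/c!) / Σ_{k=0}^{c} a^k/k!
a^7/7! = 0.019154
Σ terms (k=0..7): 1.00000 + 1.92100 + 1.84512 + 1.18149 + 0.56741 + 0.21800 + 0.06980 + 0.01915 = 6.821974
B = 0.019154/6.821974 = 0.002808

Final: 0.002808


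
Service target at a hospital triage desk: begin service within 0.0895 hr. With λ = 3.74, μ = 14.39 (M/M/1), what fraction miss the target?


ρ = 3.74/14.39 = 0.2599
P(Wq > t) = ρ·e^{−(μ−λ)t} = 0.2599·e^{−0.9532}
= 0.2599·0.385515 = 0.100196

Final: 0.100196


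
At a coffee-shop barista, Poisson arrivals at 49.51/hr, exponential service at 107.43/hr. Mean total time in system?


W = 1/(μ−λ) = 1/(107.43 − 49.51) = 1/57.92 = 0.01727 hr

Final: 0.01727 hr


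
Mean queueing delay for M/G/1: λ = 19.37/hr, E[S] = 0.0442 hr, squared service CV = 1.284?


ρ = λ·E[S] = 19.37·0.0442 = 0.8562
E[S²] = E[S]²(1+C_s²) = 0.0442²·(1+1.284) = 0.004462
Wq = λ·E[S²]/(2(1−ρ)) = 19.37·0.004462/(2·0.1438) = 0.30043 hr

Final: 0.30043 hr


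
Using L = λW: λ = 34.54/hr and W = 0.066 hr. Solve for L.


L = λW = 34.54·0.066 = 2.2796

Final: 2.2796


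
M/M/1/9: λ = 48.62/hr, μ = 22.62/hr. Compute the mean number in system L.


ρ = 48.62/22.62 = 2.1494
L = ρ[1 − (K+1)ρ^K + Kρ^(K+1)] / [(1−ρ)(1−ρ^(K+1))]
Numerator: 2.1494·(1 − 10·979.267148 + 9·2104.861571) = 19671.717900
Denominator: (-1.1494)·(-2103.861571) = 2418.231691
L = 19671.717900/2418.231691 = 8.1348

Final: 8.1348


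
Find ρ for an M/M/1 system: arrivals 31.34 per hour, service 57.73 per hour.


ρ = λ/μ = 31.34/57.73 = 0.5429

Final: 0.5429


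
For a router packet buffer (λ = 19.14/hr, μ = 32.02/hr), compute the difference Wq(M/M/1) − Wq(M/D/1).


ρ = 19.14/32.02 = 0.5978
Wq(M/M/1) = ρ/(μ−λ) = 0.5978/12.88 = 0.04641 hr
Wq(M/D/1) = ρ/(2(μ−λ)) = 0.02320 hr
Savings = 0.04641 − 0.02320 = 0.02320 hr

Final: 0.02320 hr


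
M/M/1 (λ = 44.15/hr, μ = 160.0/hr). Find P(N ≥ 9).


ρ = 44.15/160.0 = 0.2759
P(N ≥ n) = ρ^n = 0.2759^9 = 0.000009275

Final: 0.000009275


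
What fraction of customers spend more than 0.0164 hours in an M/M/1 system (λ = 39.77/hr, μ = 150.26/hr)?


W ~ Exponential(μ−λ) for M/M/1.
μ − λ = 150.26 − 39.77 = 110.4900
P(W > t) = e^{−(μ−λ)t} = e^{−1.8120} = 0.163321

Final: 0.163321


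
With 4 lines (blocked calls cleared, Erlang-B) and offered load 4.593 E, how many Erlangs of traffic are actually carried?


B(4,4.593) = 0.364783 (Erlang-B)
Carried load = a(1 − B) = 4.593·(1 − 0.364783) = 4.593·0.635217 = 2.9176 E

Final: 2.9176 Erlangs


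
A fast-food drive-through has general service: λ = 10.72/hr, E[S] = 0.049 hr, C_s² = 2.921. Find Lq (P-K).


ρ = λ·E[S] = 10.72·0.049 = 0.5253
Lq = ρ²(1+C_s²)/(2(1−ρ)) = 0.2759·(1+2.921)/(2·0.4747)
= 0.2759·3.9210/0.9494 = 1.13949

Final: 1.13949


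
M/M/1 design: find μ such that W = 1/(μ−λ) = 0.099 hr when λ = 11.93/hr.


W = 1/(μ−λ) ⇒ μ − λ = 1/W = 1/0.099 = 10.1010
μ = λ + 1/W = 11.93 + 10.1010 = 22.0310 per hr

Final: 22.0310 /hr


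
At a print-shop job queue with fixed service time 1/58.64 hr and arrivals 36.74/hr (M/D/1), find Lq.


ρ = 36.74/58.64 = 0.6265
M/D/1: Lq = ρ²/(2(1−ρ)) = 0.3925/(2·0.3735) = 0.52555

Final: 0.52555


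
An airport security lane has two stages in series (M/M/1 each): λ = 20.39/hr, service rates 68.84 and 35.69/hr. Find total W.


Each node sees arrival rate λ = 20.39/hr (tandem ⇒ throughput preserved).
W₁ = 1/(μ₁−λ) = 1/(68.84−20.39) = 0.02064 hr
W₂ = 1/(μ₂−λ) = 1/(35.69−20.39) = 0.06536 hr
W_total = W₁ + W₂ = 0.02064 + 0.06536 = 0.08600 hr

Final: 0.08600 hr


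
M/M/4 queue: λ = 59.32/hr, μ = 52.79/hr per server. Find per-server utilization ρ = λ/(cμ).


ρ = λ/(cμ) = 59.32/(4·52.79) = 59.32/211.16 = 0.2809

Final: 0.2809


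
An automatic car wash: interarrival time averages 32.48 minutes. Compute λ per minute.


λ = 1/(interarrival time) in consistent units.
1 minute = 1 min, so λ = 1/32.48 = 0.03079 per minute

Final: 0.03079 /min


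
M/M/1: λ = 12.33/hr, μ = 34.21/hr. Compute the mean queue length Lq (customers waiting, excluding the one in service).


ρ = 12.33/34.21 = 0.3604
Lq = ρ²/(1−ρ) = 0.1299/0.6396 = 0.2031

Final: 0.2031


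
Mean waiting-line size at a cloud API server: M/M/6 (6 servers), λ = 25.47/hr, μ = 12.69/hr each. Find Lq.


a = λ/μ = 2.0071; ρ = a/6 = 0.3345
P₀ = 0.134176
Lq = P₀·a^c·ρ / (c!·(1−ρ)²) = 0.134176·65.37383·0.3345/(720·0.44287)
= 0.009202

Final: 0.009202


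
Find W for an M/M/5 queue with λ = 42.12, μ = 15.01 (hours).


a = 2.8061; ρ = 0.5612; P₀ = 0.057756
Lq = P₀·a^c·ρ/(c!(1−ρ)²) = 0.24412
Wq = Lq/λ = 0.24412/42.12 = 0.005796 hr
W = Wq + 1/μ = 0.005796 + 0.06662 = 0.07242 hr

Final: 0.07242 hr


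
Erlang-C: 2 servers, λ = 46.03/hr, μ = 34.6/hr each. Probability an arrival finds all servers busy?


a = λ/μ = 1.3303; ρ = a/2 = 0.6652
P₀ = 0.201076 (from M/M/c formula)
C(c,a) = [a^c/(c!(1−ρ))]·P₀ = [1.76982/(2·0.3348)]·0.201076
= 2.64289·0.201076 = 0.531423

Final: 0.531423


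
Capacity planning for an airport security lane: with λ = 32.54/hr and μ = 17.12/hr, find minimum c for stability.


Stability requires cμ > λ ⇔ c > λ/μ.
λ/μ = 32.54/17.12 = 1.9007
Minimum integer c = ⌊1.9007⌋ + 1 = 2
Check: 2·17.12 = 34.24 > 32.54, while 1·17.12 = 17.12 ≤ 32.54

Final: 2 servers


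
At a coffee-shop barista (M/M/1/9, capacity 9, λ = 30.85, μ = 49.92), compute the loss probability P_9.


ρ = λ/μ = 30.85/49.92 = 0.6180
P_K = (1−ρ)ρ^K/(1−ρ^(K+1)) = (0.3820·0.013147)/(1 − 0.008125)
= 0.005022/0.991875 = 0.005063

Final: 0.005063


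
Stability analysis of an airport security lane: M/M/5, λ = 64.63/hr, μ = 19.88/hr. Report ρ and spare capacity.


Total capacity cμ = 5·19.88 = 99.40/hr
ρ = λ/(cμ) = 64.63/99.40 = 0.6502
Stable ⇔ ρ < 1: YES
Spare capacity = cμ − λ = 99.40 − 64.63 = 34.77/hr

Final: ρ = 0.6502; stable; margin = 34.77/hr


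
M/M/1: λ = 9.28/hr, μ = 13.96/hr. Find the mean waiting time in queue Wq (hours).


ρ = 9.28/13.96 = 0.6648
Wq = ρ/(μ−λ) = 0.6648/(13.96 − 9.28) = 0.6648/4.68 = 0.1420 hr

Final: 0.1420 hr


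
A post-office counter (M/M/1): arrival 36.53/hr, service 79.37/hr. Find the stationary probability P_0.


ρ = 36.53/79.37 = 0.4602
P_n = (1−ρ)·ρ^n = (1 − 0.4602)·0.4602^0 = 0.5398·1.000000 = 0.539751

Final: 0.539751


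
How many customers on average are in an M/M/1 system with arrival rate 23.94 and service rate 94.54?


ρ = λ/μ = 23.94/94.54 = 0.2532
L = ρ/(1−ρ) = 0.2532/(1 − 0.2532) = 0.2532/0.7468 = 0.3391

Final: 0.3391


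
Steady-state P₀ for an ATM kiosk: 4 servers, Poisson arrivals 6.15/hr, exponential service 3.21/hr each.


a = λ/μ = 6.15/3.21 = 1.9159; ρ = a/c = 0.4790
Σ_{k=0}^{3} a^k/k! (terms k=0..3) = 1.00000 + 1.91589 + 1.83531 + 1.17208 = 5.92329
Tail: a^4/(4!(1−ρ)) = 13.47350/(24·0.5210) = 1.07748
P₀ = 1/(5.92329 + 1.07748) = 1/7.00076 = 0.142842

Final: 0.142842


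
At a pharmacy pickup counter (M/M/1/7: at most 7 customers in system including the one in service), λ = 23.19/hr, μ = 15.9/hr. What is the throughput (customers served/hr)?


ρ = 1.4585; P_K = (1−ρ)ρ^7/(1−ρ^8) = 0.330501
λ_eff = λ(1 − P_K) = 23.19·(1 − 0.330501) = 23.19·0.669499 = 15.5257 /hr

Final: 15.5257 /hr


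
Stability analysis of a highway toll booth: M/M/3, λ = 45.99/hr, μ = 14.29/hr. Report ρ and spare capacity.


Total capacity cμ = 3·14.29 = 42.87/hr
ρ = λ/(cμ) = 45.99/42.87 = 1.0728
Stable ⇔ ρ < 1: NO
Spare capacity = cμ − λ = 42.87 − 45.99 = -3.12/hr

Final: ρ = 1.0728; unstable; margin = -3.12/hr


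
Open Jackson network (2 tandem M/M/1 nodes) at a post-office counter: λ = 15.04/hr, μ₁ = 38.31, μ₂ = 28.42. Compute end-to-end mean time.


Each node sees arrival rate λ = 15.04/hr (tandem ⇒ throughput preserved).
W₁ = 1/(μ₁−λ) = 1/(38.31−15.04) = 0.04297 hr
W₂ = 1/(μ₂−λ) = 1/(28.42−15.04) = 0.07474 hr
W_total = W₁ + W₂ = 0.04297 + 0.07474 = 0.11771 hr

Final: 0.11771 hr


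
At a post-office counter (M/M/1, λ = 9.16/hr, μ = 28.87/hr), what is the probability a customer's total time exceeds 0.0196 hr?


W ~ Exponential(μ−λ) for M/M/1.
μ − λ = 28.87 − 9.16 = 19.7100
P(W > t) = e^{−(μ−λ)t} = e^{−0.3863} = 0.679556

Final: 0.679556


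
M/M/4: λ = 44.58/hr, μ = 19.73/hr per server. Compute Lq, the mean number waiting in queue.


a = λ/μ = 2.2595; ρ = a/4 = 0.5649
P₀ = 0.097745
Lq = P₀·a^c·ρ / (c!·(1−ρ)²) = 0.097745·26.06465·0.5649/(24·0.18933)
= 0.31671

Final: 0.31671


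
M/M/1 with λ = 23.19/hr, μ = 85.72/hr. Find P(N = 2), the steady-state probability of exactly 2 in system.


ρ = 23.19/85.72 = 0.2705
P_n = (1−ρ)·ρ^n = (1 − 0.2705)·0.2705^2 = 0.7295·0.073188 = 0.053388

Final: 0.053388


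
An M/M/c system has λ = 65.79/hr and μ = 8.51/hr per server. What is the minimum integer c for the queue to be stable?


Stability requires cμ > λ ⇔ c > λ/μ.
λ/μ = 65.79/8.51 = 7.7309
Minimum integer c = ⌊7.7309⌋ + 1 = 8
Check: 8·8.51 = 68.08 > 65.79, while 7·8.51 = 59.57 ≤ 65.79

Final: 8 servers


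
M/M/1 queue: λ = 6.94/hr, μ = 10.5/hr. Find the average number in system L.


ρ = λ/μ = 6.94/10.5 = 0.6610
L = ρ/(1−ρ) = 0.6610/(1 − 0.6610) = 0.6610/0.3390 = 1.9494

Final: 1.9494


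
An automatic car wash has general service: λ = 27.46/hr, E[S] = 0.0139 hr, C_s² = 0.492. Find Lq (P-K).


ρ = λ·E[S] = 27.46·0.0139 = 0.3817
Lq = ρ²(1+C_s²)/(2(1−ρ)) = 0.1457·(1+0.492)/(2·0.6183)
= 0.1457·1.4920/1.2366 = 0.17578

Final: 0.17578


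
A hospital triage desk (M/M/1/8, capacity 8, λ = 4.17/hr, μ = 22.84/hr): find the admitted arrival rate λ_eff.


ρ = 0.1826; P_K = (1−ρ)ρ^8/(1−ρ^9) = 0.000001009
λ_eff = λ(1 − P_K) = 4.17·(1 − 0.000001009) = 4.17·0.999999 = 4.1700 /hr

Final: 4.1700 /hr


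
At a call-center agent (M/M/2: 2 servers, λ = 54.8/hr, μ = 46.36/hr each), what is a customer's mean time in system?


a = 1.1821; ρ = 0.5910; P₀ = 0.257050
Lq = P₀·a^c·ρ/(c!(1−ρ)²) = 0.63457
Wq = Lq/λ = 0.63457/54.8 = 0.01158 hr
W = Wq + 1/μ = 0.01158 + 0.02157 = 0.03315 hr

Final: 0.03315 hr


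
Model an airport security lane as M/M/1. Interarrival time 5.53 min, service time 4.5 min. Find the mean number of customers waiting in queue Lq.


λ = 60/5.53 = 10.8499 /hr
μ = 60/4.5 = 13.3333 /hr
ρ = λ/μ = 10.8499/13.3333 = 0.8137
Lq = ρ²/(1−ρ) = 0.6622/0.1863 = 3.5552

Final: 3.5552


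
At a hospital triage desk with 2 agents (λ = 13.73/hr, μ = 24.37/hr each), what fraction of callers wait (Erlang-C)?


a = λ/μ = 0.5634; ρ = a/2 = 0.2817
P₀ = 0.560429 (from M/M/c formula)
C(c,a) = [a^c/(c!(1−ρ))]·P₀ = [0.31742/(2·0.7183)]·0.560429
= 0.22095·0.560429 = 0.123827

Final: 0.123827


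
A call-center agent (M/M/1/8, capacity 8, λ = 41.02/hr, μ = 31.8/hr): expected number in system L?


ρ = 41.02/31.8 = 1.2899
L = ρ[1 − (K+1)ρ^K + Kρ^(K+1)] / [(1−ρ)(1−ρ^(K+1))]
Numerator: 1.2899·(1 − 9·7.665638 + 8·9.888190) = 14.337373
Denominator: (-0.2899)·(-8.888190) = 2.577016
L = 14.337373/2.577016 = 5.5636

Final: 5.5636


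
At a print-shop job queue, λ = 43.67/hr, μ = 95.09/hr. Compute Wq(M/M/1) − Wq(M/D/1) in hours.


ρ = 43.67/95.09 = 0.4592
Wq(M/M/1) = ρ/(μ−λ) = 0.4592/51.42 = 0.008931 hr
Wq(M/D/1) = ρ/(2(μ−λ)) = 0.004466 hr
Savings = 0.008931 − 0.004466 = 0.004466 hr

Final: 0.004466 hr


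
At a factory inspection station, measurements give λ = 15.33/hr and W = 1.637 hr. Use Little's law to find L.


L = λW = 15.33·1.637 = 25.0952

Final: 25.0952


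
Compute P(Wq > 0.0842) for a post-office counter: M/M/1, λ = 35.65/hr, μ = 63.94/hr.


ρ = 35.65/63.94 = 0.5576
P(Wq > t) = ρ·e^{−(μ−λ)t} = 0.5576·e^{−2.3820}
= 0.5576·0.092364 = 0.051498

Final: 0.051498


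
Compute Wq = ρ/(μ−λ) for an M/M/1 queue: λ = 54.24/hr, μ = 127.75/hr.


ρ = 54.24/127.75 = 0.4246
Wq = ρ/(μ−λ) = 0.4246/(127.75 − 54.24) = 0.4246/73.51 = 0.005776 hr

Final: 0.005776 hr


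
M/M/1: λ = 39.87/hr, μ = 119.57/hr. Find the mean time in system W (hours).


W = 1/(μ−λ) = 1/(119.57 − 39.87) = 1/79.70 = 0.01255 hr

Final: 0.01255 hr


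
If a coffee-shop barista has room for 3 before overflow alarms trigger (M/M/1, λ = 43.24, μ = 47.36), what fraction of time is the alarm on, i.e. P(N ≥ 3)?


ρ = 43.24/47.36 = 0.9130
P(N ≥ n) = ρ^n = 0.9130^3 = 0.761065

Final: 0.761065


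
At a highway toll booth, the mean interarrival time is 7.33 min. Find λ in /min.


λ = 1/(interarrival time) in consistent units.
1 minute = 1 min, so λ = 1/7.33 = 0.1364 per minute

Final: 0.1364 /min


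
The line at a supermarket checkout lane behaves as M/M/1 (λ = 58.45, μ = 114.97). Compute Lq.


ρ = 58.45/114.97 = 0.5084
Lq = ρ²/(1−ρ) = 0.2585/0.4916 = 0.5258

Final: 0.5258


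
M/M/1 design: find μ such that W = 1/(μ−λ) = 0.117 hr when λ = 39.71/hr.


W = 1/(μ−λ) ⇒ μ − λ = 1/W = 1/0.117 = 8.5470
μ = λ + 1/W = 39.71 + 8.5470 = 48.2570 per hr

Final: 48.2570 /hr


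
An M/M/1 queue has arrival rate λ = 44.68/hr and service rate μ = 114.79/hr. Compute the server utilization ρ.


ρ = λ/μ = 44.68/114.79 = 0.3892

Final: 0.3892


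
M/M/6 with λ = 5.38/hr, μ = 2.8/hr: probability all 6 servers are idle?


a = λ/μ = 5.38/2.8 = 1.9214; ρ = a/c = 0.3202
Σ_{k=0}^{5} a^k/k! (terms k=0..5) = 1.00000 + 1.92143 + 1.84594 + 1.18228 + 0.56792 + 0.21824 = 6.73582
Tail: a^6/(6!(1−ρ)) = 50.32056/(720·0.6798) = 0.10281
P₀ = 1/(6.73582 + 0.10281) = 1/6.83863 = 0.146228

Final: 0.146228


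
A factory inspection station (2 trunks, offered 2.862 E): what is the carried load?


B(2,2.862) = 0.514673 (Erlang-B)
Carried load = a(1 − B) = 2.862·(1 − 0.514673) = 2.862·0.485327 = 1.3890 E

Final: 1.3890 Erlangs


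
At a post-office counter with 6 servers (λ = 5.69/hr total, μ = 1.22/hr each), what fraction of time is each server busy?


ρ = λ/(cμ) = 5.69/(6·1.22) = 5.69/7.32 = 0.7773

Final: 0.7773


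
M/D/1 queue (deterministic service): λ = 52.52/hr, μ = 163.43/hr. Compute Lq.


ρ = 52.52/163.43 = 0.3214
M/D/1: Lq = ρ²/(2(1−ρ)) = 0.1033/(2·0.6786) = 0.07609

Final: 0.07609


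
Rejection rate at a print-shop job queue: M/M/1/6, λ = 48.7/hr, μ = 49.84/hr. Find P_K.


ρ = λ/μ = 48.7/49.84 = 0.9771
P_K = (1−ρ)ρ^K/(1−ρ^(K+1)) = (0.02287·0.870373)/(1 − 0.850465)
= 0.019908/0.149535 = 0.133134

Final: 0.133134


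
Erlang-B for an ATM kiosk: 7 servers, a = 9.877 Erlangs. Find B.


B(c,a) = (a^c/c!) / Σ_{k=0}^{c} a^k/k!
a^7/7! = 1819.469752
Σ terms (k=0..7): 1.00000 + 9.87700 + 48.77756 + 160.59200 + 396.54180 + 783.32867 + 1289.48955 + 1819.46975 = 4509.076336
B = 1819.469752/4509.076336 = 0.403513

Final: 0.403513


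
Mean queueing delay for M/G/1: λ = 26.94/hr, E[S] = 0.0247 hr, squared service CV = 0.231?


ρ = λ·E[S] = 26.94·0.0247 = 0.6654
E[S²] = E[S]²(1+C_s²) = 0.0247²·(1+0.231) = 0.0007510
Wq = λ·E[S²]/(2(1−ρ)) = 26.94·0.0007510/(2·0.3346) = 0.03024 hr

Final: 0.03024 hr


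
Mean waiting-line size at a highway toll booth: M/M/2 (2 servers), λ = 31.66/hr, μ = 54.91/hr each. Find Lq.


a = λ/μ = 0.5766; ρ = a/2 = 0.2883
P₀ = 0.552446
Lq = P₀·a^c·ρ / (c!·(1−ρ)²) = 0.552446·0.33244·0.2883/(2·0.50653)
= 0.05226

Final: 0.05226


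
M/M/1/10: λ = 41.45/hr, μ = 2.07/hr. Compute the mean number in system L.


ρ = 41.45/2.07 = 20.0242
L = ρ[1 − (K+1)ρ^K + Kρ^(K+1)] / [(1−ρ)(1−ρ^(K+1))]
Numerator: 20.0242·(1 − 11·10364345794533.031250 + 10·207537262407436.812500) = 39274672368533952.000000
Denominator: (-19.0242)·(-207537262407435.812500) = 3948220963094118.000000
L = 39274672368533952.000000/3948220963094118.000000 = 9.9474

Final: 9.9474


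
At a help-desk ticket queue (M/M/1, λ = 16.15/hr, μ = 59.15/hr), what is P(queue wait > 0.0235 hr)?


ρ = 16.15/59.15 = 0.2730
P(Wq > t) = ρ·e^{−(μ−λ)t} = 0.2730·e^{−1.0105}
= 0.2730·0.364037 = 0.099395

Final: 0.099395


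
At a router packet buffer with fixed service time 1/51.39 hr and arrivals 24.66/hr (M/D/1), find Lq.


ρ = 24.66/51.39 = 0.4799
M/D/1: Lq = ρ²/(2(1−ρ)) = 0.2303/(2·0.5201) = 0.22135

Final: 0.22135


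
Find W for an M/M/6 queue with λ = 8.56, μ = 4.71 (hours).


a = 1.8174; ρ = 0.3029; P₀ = 0.162312
Lq = P₀·a^c·ρ/(c!(1−ρ)²) = 0.005063
Wq = Lq/λ = 0.005063/8.56 = 0.0005915 hr
W = Wq + 1/μ = 0.0005915 + 0.21231 = 0.21291 hr

Final: 0.21291 hr


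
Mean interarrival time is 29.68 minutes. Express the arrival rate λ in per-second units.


λ = 1/(interarrival time) in consistent units.
1 second = 0.0166667 min, so λ = 0.0166667/29.68 = 0.0005615 per second

Final: 0.0005615 /sec


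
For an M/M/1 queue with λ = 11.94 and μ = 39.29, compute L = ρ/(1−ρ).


ρ = λ/μ = 11.94/39.29 = 0.3039
L = ρ/(1−ρ) = 0.3039/(1 − 0.3039) = 0.3039/0.6961 = 0.4366

Final: 0.4366


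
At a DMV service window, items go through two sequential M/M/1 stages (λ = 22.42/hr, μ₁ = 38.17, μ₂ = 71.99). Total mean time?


Each node sees arrival rate λ = 22.42/hr (tandem ⇒ throughput preserved).
W₁ = 1/(μ₁−λ) = 1/(38.17−22.42) = 0.06349 hr
W₂ = 1/(μ₂−λ) = 1/(71.99−22.42) = 0.02017 hr
W_total = W₁ + W₂ = 0.06349 + 0.02017 = 0.08367 hr

Final: 0.08367 hr


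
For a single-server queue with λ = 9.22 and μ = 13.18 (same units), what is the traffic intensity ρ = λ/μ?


ρ = λ/μ = 9.22/13.18 = 0.6995

Final: 0.6995


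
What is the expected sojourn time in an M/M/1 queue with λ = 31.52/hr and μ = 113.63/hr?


W = 1/(μ−λ) = 1/(113.63 − 31.52) = 1/82.11 = 0.01218 hr

Final: 0.01218 hr


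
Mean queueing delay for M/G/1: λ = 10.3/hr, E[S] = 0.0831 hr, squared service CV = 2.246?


ρ = λ·E[S] = 10.3·0.0831 = 0.8559
E[S²] = E[S]²(1+C_s²) = 0.0831²·(1+2.246) = 0.022416
Wq = λ·E[S²]/(2(1−ρ)) = 10.3·0.022416/(2·0.1441) = 0.80128 hr

Final: 0.80128 hr


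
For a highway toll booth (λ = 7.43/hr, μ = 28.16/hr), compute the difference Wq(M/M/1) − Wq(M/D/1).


ρ = 7.43/28.16 = 0.2638
Wq(M/M/1) = ρ/(μ−λ) = 0.2638/20.73 = 0.01273 hr
Wq(M/D/1) = ρ/(2(μ−λ)) = 0.006364 hr
Savings = 0.01273 − 0.006364 = 0.006364 hr

Final: 0.006364 hr


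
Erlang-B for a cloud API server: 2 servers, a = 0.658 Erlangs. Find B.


B(c,a) = (a^c/c!) / Σ_{k=0}^{c} a^k/k!
a^2/2! = 0.216482
Σ terms (k=0..2): 1.00000 + 0.65800 + 0.21648 = 1.874482
B = 0.216482/1.874482 = 0.115489

Final: 0.115489


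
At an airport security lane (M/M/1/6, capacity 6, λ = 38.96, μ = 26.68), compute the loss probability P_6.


ρ = λ/μ = 38.96/26.68 = 1.4603
P_K = (1−ρ)ρ^K/(1−ρ^(K+1)) = (-0.4603·9.696137)/(1 − 14.158976)
= -4.462840/-13.158976 = 0.339148

Final: 0.339148


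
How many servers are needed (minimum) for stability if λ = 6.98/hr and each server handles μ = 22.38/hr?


Stability requires cμ > λ ⇔ c > λ/μ.
λ/μ = 6.98/22.38 = 0.3119
Minimum integer c = ⌊0.3119⌋ + 1 = 1
Check: 1·22.38 = 22.38 > 6.98, while 0·22.38 = 0.00 ≤ 6.98

Final: 1 servers


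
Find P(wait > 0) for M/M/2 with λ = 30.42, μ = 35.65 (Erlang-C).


a = λ/μ = 0.8533; ρ = a/2 = 0.4266
P₀ = 0.401888 (from M/M/c formula)
C(c,a) = [a^c/(c!(1−ρ))]·P₀ = [0.72811/(2·0.5734)]·0.401888
= 0.63496·0.401888 = 0.255183

Final: 0.255183


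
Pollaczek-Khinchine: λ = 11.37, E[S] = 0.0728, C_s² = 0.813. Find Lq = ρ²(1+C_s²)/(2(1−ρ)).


ρ = λ·E[S] = 11.37·0.0728 = 0.8277
Lq = ρ²(1+C_s²)/(2(1−ρ)) = 0.6851·(1+0.813)/(2·0.1723)
= 0.6851·1.8130/0.3445 = 3.60543

Final: 3.60543


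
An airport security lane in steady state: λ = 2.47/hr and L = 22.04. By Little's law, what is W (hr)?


W = L/λ = 22.04/2.47 = 8.9231 hr

Final: 8.9231 hr


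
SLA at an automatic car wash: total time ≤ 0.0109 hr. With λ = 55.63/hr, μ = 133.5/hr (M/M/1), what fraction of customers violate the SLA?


W ~ Exponential(μ−λ) for M/M/1.
μ − λ = 133.5 − 55.63 = 77.8700
P(W > t) = e^{−(μ−λ)t} = e^{−0.8488} = 0.427935

Final: 0.427935


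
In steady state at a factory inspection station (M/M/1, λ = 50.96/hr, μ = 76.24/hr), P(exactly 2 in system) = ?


ρ = 50.96/76.24 = 0.6684
P_n = (1−ρ)·ρ^n = (1 − 0.6684)·0.6684^2 = 0.3316·0.446779 = 0.148145

Final: 0.148145


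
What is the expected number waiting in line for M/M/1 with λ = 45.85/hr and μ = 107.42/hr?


ρ = 45.85/107.42 = 0.4268
Lq = ρ²/(1−ρ) = 0.1822/0.5732 = 0.3179

Final: 0.3179


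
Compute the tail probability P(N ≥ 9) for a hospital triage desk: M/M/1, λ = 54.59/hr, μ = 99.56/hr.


ρ = 54.59/99.56 = 0.5483
P(N ≥ n) = ρ^n = 0.5483^9 = 0.004480

Final: 0.004480


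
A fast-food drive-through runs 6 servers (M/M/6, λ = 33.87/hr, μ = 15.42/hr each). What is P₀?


a = λ/μ = 33.87/15.42 = 2.1965; ρ = a/c = 0.3661
Σ_{k=0}^{5} a^k/k! (terms k=0..5) = 1.00000 + 2.19650 + 2.41230 + 1.76621 + 0.96987 + 0.42606 = 8.77093
Tail: a^6/(6!(1−ρ)) = 112.30134/(720·0.6339) = 0.24605
P₀ = 1/(8.77093 + 0.24605) = 1/9.01698 = 0.110902

Final: 0.110902


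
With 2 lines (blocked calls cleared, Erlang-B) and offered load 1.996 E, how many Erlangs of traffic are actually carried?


B(2,1.996) = 0.399359 (Erlang-B)
Carried load = a(1 − B) = 1.996·(1 − 0.399359) = 1.996·0.600641 = 1.1989 E

Final: 1.1989 Erlangs


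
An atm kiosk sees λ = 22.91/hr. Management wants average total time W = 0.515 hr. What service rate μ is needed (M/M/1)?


W = 1/(μ−λ) ⇒ μ − λ = 1/W = 1/0.515 = 1.9417
μ = λ + 1/W = 22.91 + 1.9417 = 24.8517 per hr

Final: 24.8517 /hr


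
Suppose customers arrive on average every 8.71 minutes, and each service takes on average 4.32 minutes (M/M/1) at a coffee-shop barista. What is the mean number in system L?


λ = 60/8.71 = 6.8886 /hr
μ = 60/4.32 = 13.8889 /hr
ρ = λ/μ = 6.8886/13.8889 = 0.4960
L = ρ/(1−ρ) = 0.4960/0.5040 = 0.9841

Final: 0.9841


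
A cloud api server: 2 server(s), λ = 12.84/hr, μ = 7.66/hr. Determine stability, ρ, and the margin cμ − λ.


Total capacity cμ = 2·7.66 = 15.32/hr
ρ = λ/(cμ) = 12.84/15.32 = 0.8381
Stable ⇔ ρ < 1: YES
Spare capacity = cμ − λ = 15.32 − 12.84 = 2.48/hr

Final: ρ = 0.8381; stable; margin = 2.48/hr


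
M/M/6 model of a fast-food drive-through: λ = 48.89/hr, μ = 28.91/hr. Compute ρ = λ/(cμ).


ρ = λ/(cμ) = 48.89/(6·28.91) = 48.89/173.46 = 0.2819

Final: 0.2819


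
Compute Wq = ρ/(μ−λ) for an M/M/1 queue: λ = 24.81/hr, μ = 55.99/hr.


ρ = 24.81/55.99 = 0.4431
Wq = ρ/(μ−λ) = 0.4431/(55.99 − 24.81) = 0.4431/31.18 = 0.01421 hr

Final: 0.01421 hr


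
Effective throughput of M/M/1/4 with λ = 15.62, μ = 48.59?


ρ = 0.3215; P_K = (1−ρ)ρ^4/(1−ρ^5) = 0.007271
λ_eff = λ(1 − P_K) = 15.62·(1 − 0.007271) = 15.62·0.992729 = 15.5064 /hr

Final: 15.5064 /hr


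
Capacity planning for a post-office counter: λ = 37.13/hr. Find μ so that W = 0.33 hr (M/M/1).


W = 1/(μ−λ) ⇒ μ − λ = 1/W = 1/0.33 = 3.0303
μ = λ + 1/W = 37.13 + 3.0303 = 40.1603 per hr

Final: 40.1603 /hr


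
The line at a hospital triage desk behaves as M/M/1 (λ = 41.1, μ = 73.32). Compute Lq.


ρ = 41.1/73.32 = 0.5606
Lq = ρ²/(1−ρ) = 0.3142/0.4394 = 0.7150

Final: 0.7150


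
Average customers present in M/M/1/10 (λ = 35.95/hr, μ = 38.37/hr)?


ρ = 35.95/38.37 = 0.9369
L = ρ[1 − (K+1)ρ^K + Kρ^(K+1)] / [(1−ρ)(1−ρ^(K+1))]
Numerator: 0.9369·(1 − 11·0.521280 + 10·0.488403) = 0.140491
Denominator: (0.06307)·(0.511597) = 0.032266
L = 0.140491/0.032266 = 4.3541

Final: 4.3541


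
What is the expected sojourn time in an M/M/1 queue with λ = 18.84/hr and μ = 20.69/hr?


W = 1/(μ−λ) = 1/(20.69 − 18.84) = 1/1.85 = 0.5405 hr

Final: 0.5405 hr


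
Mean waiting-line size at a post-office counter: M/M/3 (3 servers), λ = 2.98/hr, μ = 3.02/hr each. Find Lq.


a = λ/μ = 0.9868; ρ = a/3 = 0.3289
P₀ = 0.368702
Lq = P₀·a^c·ρ / (c!·(1−ρ)²) = 0.368702·0.96079·0.3289/(6·0.45035)
= 0.04312

Final: 0.04312


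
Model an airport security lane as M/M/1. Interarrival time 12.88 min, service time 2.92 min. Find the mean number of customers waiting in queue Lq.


λ = 60/12.88 = 4.6584 /hr
μ = 60/2.92 = 20.5479 /hr
ρ = λ/μ = 4.6584/20.5479 = 0.2267
Lq = ρ²/(1−ρ) = 0.05140/0.7733 = 0.06646

Final: 0.06646


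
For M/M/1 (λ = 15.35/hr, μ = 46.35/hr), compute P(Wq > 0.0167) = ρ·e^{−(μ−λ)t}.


ρ = 15.35/46.35 = 0.3312
P(Wq > t) = ρ·e^{−(μ−λ)t} = 0.3312·e^{−0.5177}
= 0.3312·0.595890 = 0.197344

Final: 0.197344


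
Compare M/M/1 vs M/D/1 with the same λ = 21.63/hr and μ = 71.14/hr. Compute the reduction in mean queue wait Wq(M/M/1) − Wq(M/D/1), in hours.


ρ = 21.63/71.14 = 0.3040
Wq(M/M/1) = ρ/(μ−λ) = 0.3040/49.51 = 0.006141 hr
Wq(M/D/1) = ρ/(2(μ−λ)) = 0.003071 hr
Savings = 0.006141 − 0.003071 = 0.003071 hr

Final: 0.003071 hr


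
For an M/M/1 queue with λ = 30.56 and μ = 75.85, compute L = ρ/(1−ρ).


ρ = λ/μ = 30.56/75.85 = 0.4029
L = ρ/(1−ρ) = 0.4029/(1 − 0.4029) = 0.4029/0.5971 = 0.6748

Final: 0.6748


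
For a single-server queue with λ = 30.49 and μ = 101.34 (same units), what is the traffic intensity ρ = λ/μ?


ρ = λ/μ = 30.49/101.34 = 0.3009

Final: 0.3009


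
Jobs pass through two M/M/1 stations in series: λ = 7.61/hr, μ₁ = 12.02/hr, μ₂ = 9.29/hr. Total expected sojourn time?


Each node sees arrival rate λ = 7.61/hr (tandem ⇒ throughput preserved).
W₁ = 1/(μ₁−λ) = 1/(12.02−7.61) = 0.22676 hr
W₂ = 1/(μ₂−λ) = 1/(9.29−7.61) = 0.59524 hr
W_total = W₁ + W₂ = 0.22676 + 0.59524 = 0.82200 hr

Final: 0.82200 hr


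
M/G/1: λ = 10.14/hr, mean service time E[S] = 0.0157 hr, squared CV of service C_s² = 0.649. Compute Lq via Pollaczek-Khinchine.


ρ = λ·E[S] = 10.14·0.0157 = 0.1592
Lq = ρ²(1+C_s²)/(2(1−ρ)) = 0.02534·(1+0.649)/(2·0.8408)
= 0.02534·1.6490/1.6816 = 0.02485

Final: 0.02485


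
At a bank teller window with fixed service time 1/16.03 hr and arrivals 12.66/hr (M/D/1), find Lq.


ρ = 12.66/16.03 = 0.7898
M/D/1: Lq = ρ²/(2(1−ρ)) = 0.6237/(2·0.2102) = 1.48345

Final: 1.48345


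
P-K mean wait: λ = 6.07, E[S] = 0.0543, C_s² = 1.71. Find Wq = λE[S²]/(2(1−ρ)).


ρ = λ·E[S] = 6.07·0.0543 = 0.3296
E[S²] = E[S]²(1+C_s²) = 0.0543²·(1+1.71) = 0.007990
Wq = λ·E[S²]/(2(1−ρ)) = 6.07·0.007990/(2·0.6704) = 0.03617 hr

Final: 0.03617 hr


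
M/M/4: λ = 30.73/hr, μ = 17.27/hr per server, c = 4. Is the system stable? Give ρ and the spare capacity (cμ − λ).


Total capacity cμ = 4·17.27 = 69.08/hr
ρ = λ/(cμ) = 30.73/69.08 = 0.4448
Stable ⇔ ρ < 1: YES
Spare capacity = cμ − λ = 69.08 − 30.73 = 38.35/hr

Final: ρ = 0.4448; stable; margin = 38.35/hr


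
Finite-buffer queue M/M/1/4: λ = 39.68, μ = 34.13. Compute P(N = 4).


ρ = λ/μ = 39.68/34.13 = 1.1626
P_K = (1−ρ)ρ^K/(1−ρ^(K+1)) = (-0.1626·1.827012)/(1 − 2.124109)
= -0.297097/-1.124109 = 0.264295

Final: 0.264295


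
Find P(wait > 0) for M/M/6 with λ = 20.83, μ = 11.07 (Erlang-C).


a = λ/μ = 1.8817; ρ = a/6 = 0.3136
P₀ = 0.152181 (from M/M/c formula)
C(c,a) = [a^c/(c!(1−ρ))]·P₀ = [44.38640/(720·0.6864)]·0.152181
= 0.08981·0.152181 = 0.013668

Final: 0.013668


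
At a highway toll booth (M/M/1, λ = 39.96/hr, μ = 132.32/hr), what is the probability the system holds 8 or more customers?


ρ = 39.96/132.32 = 0.3020
P(N ≥ n) = ρ^n = 0.3020^8 = 0.00006918

Final: 0.00006918


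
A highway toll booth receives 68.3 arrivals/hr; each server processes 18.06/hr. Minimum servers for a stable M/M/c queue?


Stability requires cμ > λ ⇔ c > λ/μ.
λ/μ = 68.3/18.06 = 3.7818
Minimum integer c = ⌊3.7818⌋ + 1 = 4
Check: 4·18.06 = 72.24 > 68.3, while 3·18.06 = 54.18 ≤ 68.3

Final: 4 servers


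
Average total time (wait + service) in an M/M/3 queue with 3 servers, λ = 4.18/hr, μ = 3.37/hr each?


a = 1.2404; ρ = 0.4135; P₀ = 0.281545
Lq = P₀·a^c·ρ/(c!(1−ρ)²) = 0.10761
Wq = Lq/λ = 0.10761/4.18 = 0.02574 hr
W = Wq + 1/μ = 0.02574 + 0.29674 = 0.32248 hr

Final: 0.32248 hr


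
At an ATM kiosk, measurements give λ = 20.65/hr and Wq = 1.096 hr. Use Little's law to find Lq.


Lq = λWq = 20.65·1.096 = 22.6324

Final: 22.6324


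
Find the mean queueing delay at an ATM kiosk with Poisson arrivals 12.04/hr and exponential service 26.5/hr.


ρ = 12.04/26.5 = 0.4543
Wq = ρ/(μ−λ) = 0.4543/(26.5 − 12.04) = 0.4543/14.46 = 0.03142 hr

Final: 0.03142 hr


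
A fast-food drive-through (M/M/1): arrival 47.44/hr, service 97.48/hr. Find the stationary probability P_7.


ρ = 47.44/97.48 = 0.4867
P_n = (1−ρ)·ρ^n = (1 − 0.4867)·0.4867^7 = 0.5133·0.006466 = 0.003319

Final: 0.003319


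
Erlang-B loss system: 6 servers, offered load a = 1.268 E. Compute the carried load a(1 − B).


B(6,1.268) = 0.001625 (Erlang-B)
Carried load = a(1 − B) = 1.268·(1 − 0.001625) = 1.268·0.998375 = 1.2659 E

Final: 1.2659 Erlangs


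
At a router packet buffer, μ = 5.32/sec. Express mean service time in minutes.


Mean service time = 1/μ = 1/5.32 second = 0.18797 second
In minutes: 0.18797 × 0.0166667 = 0.003133 min

Final: 0.003133 min


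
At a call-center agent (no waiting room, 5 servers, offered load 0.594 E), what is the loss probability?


B(c,a) = (a^c/c!) / Σ_{k=0}^{c} a^k/k!
a^5/5! = 0.0006162
Σ terms (k=0..5): 1.00000 + 0.59400 + 0.17642 + 0.03493 + 0.005187 + 0.0006162 = 1.811152
B = 0.0006162/1.811152 = 0.0003402

Final: 0.0003402


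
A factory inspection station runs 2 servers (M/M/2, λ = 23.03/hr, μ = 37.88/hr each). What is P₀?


a = λ/μ = 23.03/37.88 = 0.6080; ρ = a/c = 0.3040
Σ_{k=0}^{1} a^k/k! (terms k=0..1) = 1.00000 + 0.60797 = 1.60797
Tail: a^2/(2!(1−ρ)) = 0.36963/(2·0.6960) = 0.26553
P₀ = 1/(1.60797 + 0.26553) = 1/1.87351 = 0.533758

Final: 0.533758


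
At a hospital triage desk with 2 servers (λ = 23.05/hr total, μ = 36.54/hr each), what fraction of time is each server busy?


ρ = λ/(cμ) = 23.05/(2·36.54) = 23.05/73.08 = 0.3154

Final: 0.3154


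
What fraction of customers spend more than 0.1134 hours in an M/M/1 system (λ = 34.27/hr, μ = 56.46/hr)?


W ~ Exponential(μ−λ) for M/M/1.
μ − λ = 56.46 − 34.27 = 22.1900
P(W > t) = e^{−(μ−λ)t} = e^{−2.5163} = 0.080754

Final: 0.080754


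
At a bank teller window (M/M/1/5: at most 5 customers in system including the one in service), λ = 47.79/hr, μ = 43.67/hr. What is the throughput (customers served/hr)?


ρ = 1.0943; P_K = (1−ρ)ρ^5/(1−ρ^6) = 0.206347
λ_eff = λ(1 − P_K) = 47.79·(1 − 0.206347) = 47.79·0.793653 = 37.9287 /hr

Final: 37.9287 /hr


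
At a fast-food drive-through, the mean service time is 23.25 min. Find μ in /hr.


μ = 1/(service time) in consistent units.
1 hour = 60 min, so μ = 60/23.25 = 2.5806 per hour

Final: 2.5806 /hr


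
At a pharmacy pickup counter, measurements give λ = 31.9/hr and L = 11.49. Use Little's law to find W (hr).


W = L/λ = 11.49/31.9 = 0.3602 hr

Final: 0.3602 hr


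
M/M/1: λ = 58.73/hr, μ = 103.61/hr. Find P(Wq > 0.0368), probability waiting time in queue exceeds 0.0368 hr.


ρ = 58.73/103.61 = 0.5668
P(Wq > t) = ρ·e^{−(μ−λ)t} = 0.5668·e^{−1.6516}
= 0.5668·0.191746 = 0.108689

Final: 0.108689


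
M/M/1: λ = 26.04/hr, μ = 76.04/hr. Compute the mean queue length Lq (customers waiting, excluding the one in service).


ρ = 26.04/76.04 = 0.3425
Lq = ρ²/(1−ρ) = 0.1173/0.6575 = 0.1783

Final: 0.1783


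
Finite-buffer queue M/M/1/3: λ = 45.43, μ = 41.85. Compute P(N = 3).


ρ = λ/μ = 45.43/41.85 = 1.0855
P_K = (1−ρ)ρ^K/(1−ρ^(K+1)) = (-0.08554·1.279210)/(1 − 1.388638)
= -0.109428/-0.388638 = 0.281568

Final: 0.281568


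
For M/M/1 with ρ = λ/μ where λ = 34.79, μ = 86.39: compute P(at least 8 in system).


ρ = 34.79/86.39 = 0.4027
P(N ≥ n) = ρ^n = 0.4027^8 = 0.0006917

Final: 0.0006917


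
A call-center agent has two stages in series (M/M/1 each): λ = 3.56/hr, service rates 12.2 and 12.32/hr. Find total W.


Each node sees arrival rate λ = 3.56/hr (tandem ⇒ throughput preserved).
W₁ = 1/(μ₁−λ) = 1/(12.2−3.56) = 0.11574 hr
W₂ = 1/(μ₂−λ) = 1/(12.32−3.56) = 0.11416 hr
W_total = W₁ + W₂ = 0.11574 + 0.11416 = 0.22990 hr

Final: 0.22990 hr


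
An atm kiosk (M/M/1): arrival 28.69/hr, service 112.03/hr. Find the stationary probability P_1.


ρ = 28.69/112.03 = 0.2561
P_n = (1−ρ)·ρ^n = (1 − 0.2561)·0.2561^1 = 0.7439·0.256092 = 0.190509

Final: 0.190509


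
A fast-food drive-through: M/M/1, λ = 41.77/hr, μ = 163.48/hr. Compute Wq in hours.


ρ = 41.77/163.48 = 0.2555
Wq = ρ/(μ−λ) = 0.2555/(163.48 − 41.77) = 0.2555/121.71 = 0.002099 hr

Final: 0.002099 hr


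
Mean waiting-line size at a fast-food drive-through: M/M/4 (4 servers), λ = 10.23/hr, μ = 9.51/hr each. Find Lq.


a = λ/μ = 1.0757; ρ = a/4 = 0.2689
P₀ = 0.340361
Lq = P₀·a^c·ρ / (c!·(1−ρ)²) = 0.340361·1.33900·0.2689/(24·0.53447)
= 0.009555

Final: 0.009555


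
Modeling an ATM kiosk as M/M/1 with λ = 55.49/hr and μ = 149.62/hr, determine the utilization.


ρ = λ/μ = 55.49/149.62 = 0.3709

Final: 0.3709


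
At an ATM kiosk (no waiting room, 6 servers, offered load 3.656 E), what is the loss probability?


B(c,a) = (a^c/c!) / Σ_{k=0}^{c} a^k/k!
a^6/6! = 3.316688
Σ terms (k=0..6): 1.00000 + 3.65600 + 6.68317 + 8.14455 + 7.44412 + 5.44314 + 3.31669 = 35.687675
B = 3.316688/35.687675 = 0.092937

Final: 0.092937


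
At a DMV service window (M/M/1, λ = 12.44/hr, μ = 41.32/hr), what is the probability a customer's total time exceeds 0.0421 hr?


W ~ Exponential(μ−λ) for M/M/1.
μ − λ = 41.32 − 12.44 = 28.8800
P(W > t) = e^{−(μ−λ)t} = e^{−1.2158} = 0.296459

Final: 0.296459


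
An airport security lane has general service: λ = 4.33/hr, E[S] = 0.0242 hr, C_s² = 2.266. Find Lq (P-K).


ρ = λ·E[S] = 4.33·0.0242 = 0.1048
Lq = ρ²(1+C_s²)/(2(1−ρ)) = 0.01098·(1+2.266)/(2·0.8952)
= 0.01098·3.2660/1.7904 = 0.02003

Final: 0.02003


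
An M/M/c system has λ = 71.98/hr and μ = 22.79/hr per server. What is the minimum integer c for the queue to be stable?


Stability requires cμ > λ ⇔ c > λ/μ.
λ/μ = 71.98/22.79 = 3.1584
Minimum integer c = ⌊3.1584⌋ + 1 = 4
Check: 4·22.79 = 91.16 > 71.98, while 3·22.79 = 68.37 ≤ 71.98

Final: 4 servers


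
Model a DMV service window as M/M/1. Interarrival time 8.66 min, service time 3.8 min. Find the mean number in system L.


λ = 60/8.66 = 6.9284 /hr
μ = 60/3.8 = 15.7895 /hr
ρ = λ/μ = 6.9284/15.7895 = 0.4388
L = ρ/(1−ρ) = 0.4388/0.5612 = 0.7819

Final: 0.7819


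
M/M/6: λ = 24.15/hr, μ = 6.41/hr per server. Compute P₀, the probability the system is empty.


a = λ/μ = 24.15/6.41 = 3.7676; ρ = a/c = 0.6279
Σ_{k=0}^{5} a^k/k! (terms k=0..5) = 1.00000 + 3.76755 + 7.09722 + 8.91304 + 8.39509 + 6.32578 = 35.49868
Tail: a^6/(6!(1−ρ)) = 2859.92493/(720·0.3721) = 10.67559
P₀ = 1/(35.49868 + 10.67559) = 1/46.17427 = 0.021657

Final: 0.021657


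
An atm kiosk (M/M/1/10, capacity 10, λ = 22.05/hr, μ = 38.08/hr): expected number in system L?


ρ = 22.05/38.08 = 0.5790
L = ρ[1 − (K+1)ρ^K + Kρ^(K+1)] / [(1−ρ)(1−ρ^(K+1))]
Numerator: 0.5790·(1 − 11·0.004238 + 10·0.002454) = 0.566261
Denominator: (0.4210)·(0.997546) = 0.419923
L = 0.566261/0.419923 = 1.3485

Final: 1.3485


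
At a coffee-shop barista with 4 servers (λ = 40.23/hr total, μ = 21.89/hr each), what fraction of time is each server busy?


ρ = λ/(cμ) = 40.23/(4·21.89) = 40.23/87.56 = 0.4595

Final: 0.4595


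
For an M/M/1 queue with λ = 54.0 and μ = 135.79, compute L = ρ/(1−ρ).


ρ = λ/μ = 54.0/135.79 = 0.3977
L = ρ/(1−ρ) = 0.3977/(1 − 0.3977) = 0.3977/0.6023 = 0.6602

Final: 0.6602


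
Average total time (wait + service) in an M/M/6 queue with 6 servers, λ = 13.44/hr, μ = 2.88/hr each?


a = 4.6667; ρ = 0.7778; P₀ = 0.007339
Lq = P₀·a^c·ρ/(c!(1−ρ)²) = 1.65823
Wq = Lq/λ = 1.65823/13.44 = 0.12338 hr
W = Wq + 1/μ = 0.12338 + 0.34722 = 0.47060 hr

Final: 0.47060 hr


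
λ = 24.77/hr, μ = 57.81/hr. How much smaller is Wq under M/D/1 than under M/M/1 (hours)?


ρ = 24.77/57.81 = 0.4285
Wq(M/M/1) = ρ/(μ−λ) = 0.4285/33.04 = 0.01297 hr
Wq(M/D/1) = ρ/(2(μ−λ)) = 0.006484 hr
Savings = 0.01297 − 0.006484 = 0.006484 hr

Final: 0.006484 hr


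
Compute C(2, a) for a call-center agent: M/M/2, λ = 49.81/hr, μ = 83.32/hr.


a = λ/μ = 0.5978; ρ = a/2 = 0.2989
P₀ = 0.539755 (from M/M/c formula)
C(c,a) = [a^c/(c!(1−ρ))]·P₀ = [0.35738/(2·0.7011)]·0.539755
= 0.25488·0.539755 = 0.137571

Final: 0.137571


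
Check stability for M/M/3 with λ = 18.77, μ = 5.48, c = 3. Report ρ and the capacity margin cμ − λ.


Total capacity cμ = 3·5.48 = 16.44/hr
ρ = λ/(cμ) = 18.77/16.44 = 1.1417
Stable ⇔ ρ < 1: NO
Spare capacity = cμ − λ = 16.44 − 18.77 = -2.33/hr

Final: ρ = 1.1417; unstable; margin = -2.33/hr


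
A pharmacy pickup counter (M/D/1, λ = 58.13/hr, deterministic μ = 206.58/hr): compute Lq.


ρ = 58.13/206.58 = 0.2814
M/D/1: Lq = ρ²/(2(1−ρ)) = 0.07918/(2·0.7186) = 0.05509

Final: 0.05509


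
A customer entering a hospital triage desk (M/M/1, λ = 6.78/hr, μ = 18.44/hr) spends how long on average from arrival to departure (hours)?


W = 1/(μ−λ) = 1/(18.44 − 6.78) = 1/11.66 = 0.08576 hr

Final: 0.08576 hr


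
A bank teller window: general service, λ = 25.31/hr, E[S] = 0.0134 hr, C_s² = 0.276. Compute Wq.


ρ = λ·E[S] = 25.31·0.0134 = 0.3392
E[S²] = E[S]²(1+C_s²) = 0.0134²·(1+0.276) = 0.0002291
Wq = λ·E[S²]/(2(1−ρ)) = 25.31·0.0002291/(2·0.6608) = 0.004388 hr

Final: 0.004388 hr


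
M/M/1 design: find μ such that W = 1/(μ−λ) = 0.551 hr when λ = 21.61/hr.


W = 1/(μ−λ) ⇒ μ − λ = 1/W = 1/0.551 = 1.8149
μ = λ + 1/W = 21.61 + 1.8149 = 23.4249 per hr

Final: 23.4249 /hr


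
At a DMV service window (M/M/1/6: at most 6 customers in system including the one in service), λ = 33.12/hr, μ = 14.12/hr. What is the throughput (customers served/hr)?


ρ = 2.3456; P_K = (1−ρ)ρ^6/(1−ρ^7) = 0.575144
λ_eff = λ(1 − P_K) = 33.12·(1 − 0.575144) = 33.12·0.424856 = 14.0712 /hr

Final: 14.0712 /hr


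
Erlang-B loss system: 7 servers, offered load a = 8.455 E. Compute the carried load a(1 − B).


B(7,8.455) = 0.333223 (Erlang-B)
Carried load = a(1 − B) = 8.455·(1 − 0.333223) = 8.455·0.666777 = 5.6376 E

Final: 5.6376 Erlangs


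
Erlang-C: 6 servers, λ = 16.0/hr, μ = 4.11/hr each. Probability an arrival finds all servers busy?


a = λ/μ = 3.8929; ρ = a/6 = 0.6488
P₀ = 0.018836 (from M/M/c formula)
C(c,a) = [a^c/(c!(1−ρ))]·P₀ = [3480.71901/(720·0.3512)]·0.018836
= 13.76612·0.018836 = 0.259297

Final: 0.259297


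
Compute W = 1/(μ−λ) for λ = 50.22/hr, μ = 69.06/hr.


W = 1/(μ−λ) = 1/(69.06 − 50.22) = 1/18.84 = 0.05308 hr

Final: 0.05308 hr
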